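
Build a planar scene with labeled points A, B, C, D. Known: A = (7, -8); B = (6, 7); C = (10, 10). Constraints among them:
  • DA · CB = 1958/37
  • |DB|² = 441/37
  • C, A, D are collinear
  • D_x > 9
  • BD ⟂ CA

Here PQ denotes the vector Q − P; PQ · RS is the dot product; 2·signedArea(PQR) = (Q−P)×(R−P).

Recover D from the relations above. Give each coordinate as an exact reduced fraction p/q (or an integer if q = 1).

1. D_x = 348/37  [C, A, D are collinear ∩ BD ⟂ CA]
2. D_y = 238/37  [C, A, D are collinear ∩ BD ⟂ CA]
   → D = (348/37, 238/37)

D = (348/37, 238/37)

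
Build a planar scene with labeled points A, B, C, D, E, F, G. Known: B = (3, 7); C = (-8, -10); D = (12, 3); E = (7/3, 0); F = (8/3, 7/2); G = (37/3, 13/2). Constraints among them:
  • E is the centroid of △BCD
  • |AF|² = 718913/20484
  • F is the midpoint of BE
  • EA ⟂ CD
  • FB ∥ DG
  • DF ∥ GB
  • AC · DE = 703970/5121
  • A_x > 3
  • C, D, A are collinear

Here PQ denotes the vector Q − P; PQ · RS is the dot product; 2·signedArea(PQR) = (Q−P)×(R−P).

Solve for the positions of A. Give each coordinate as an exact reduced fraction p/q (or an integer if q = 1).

A = (6544/1707, -3940/1707)

1. A_x = 6544/1707  [C, D, A are collinear ∩ EA ⟂ CD]
2. A_y = -3940/1707  [C, D, A are collinear ∩ EA ⟂ CD]
   → A = (6544/1707, -3940/1707)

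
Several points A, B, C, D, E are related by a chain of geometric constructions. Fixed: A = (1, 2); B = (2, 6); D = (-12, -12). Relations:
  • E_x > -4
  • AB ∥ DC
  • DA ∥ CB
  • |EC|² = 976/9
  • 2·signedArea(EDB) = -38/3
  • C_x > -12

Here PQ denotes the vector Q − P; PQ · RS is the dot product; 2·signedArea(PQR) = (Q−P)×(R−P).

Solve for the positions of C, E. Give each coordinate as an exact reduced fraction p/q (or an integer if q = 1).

1. C_x = -11  [DA ∥ CB ∩ AB ∥ DC]
2. C_y = -8  [DA ∥ CB ∩ AB ∥ DC]
   → C = (-11, -8)
3. E_x = -3  [line -18·x + 14·y + -106/3 = 0 ∩ |EC|² = 976/9]
4. E_y = -4/3  [line -18·x + 14·y + -106/3 = 0 ∩ |EC|² = 976/9]
   → E = (-3, -4/3)

C = (-11, -8)
E = (-3, -4/3)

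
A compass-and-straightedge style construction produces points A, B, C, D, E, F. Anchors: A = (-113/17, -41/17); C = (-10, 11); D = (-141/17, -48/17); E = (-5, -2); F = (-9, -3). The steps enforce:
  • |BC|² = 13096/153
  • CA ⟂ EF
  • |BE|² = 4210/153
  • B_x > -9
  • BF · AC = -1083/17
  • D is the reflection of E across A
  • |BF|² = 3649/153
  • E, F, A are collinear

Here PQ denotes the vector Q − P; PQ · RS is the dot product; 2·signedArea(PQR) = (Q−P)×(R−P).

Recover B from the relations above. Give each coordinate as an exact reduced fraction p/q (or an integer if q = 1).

1. B_x = -436/51  [line 57/17·x + -228/17·y + 912/17 = 0 ∩ |BF|² = 3649/153]
2. B_y = 95/51  [line 57/17·x + -228/17·y + 912/17 = 0 ∩ |BF|² = 3649/153]
   → B = (-436/51, 95/51)

B = (-436/51, 95/51)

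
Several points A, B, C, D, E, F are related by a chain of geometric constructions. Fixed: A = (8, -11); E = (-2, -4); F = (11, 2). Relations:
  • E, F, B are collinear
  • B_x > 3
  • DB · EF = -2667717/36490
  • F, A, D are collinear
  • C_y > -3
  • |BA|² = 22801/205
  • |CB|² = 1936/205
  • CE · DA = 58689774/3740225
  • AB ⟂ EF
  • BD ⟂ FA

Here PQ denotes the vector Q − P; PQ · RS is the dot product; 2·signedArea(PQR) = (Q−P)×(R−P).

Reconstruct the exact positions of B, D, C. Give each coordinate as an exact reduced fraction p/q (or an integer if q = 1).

1. B_x = 734/205  [E, F, B are collinear ∩ AB ⟂ EF]
2. B_y = -292/205  [E, F, B are collinear ∩ AB ⟂ EF]
   → B = (734/205, -292/205)
3. D_x = 360323/36490  [F, A, D are collinear ∩ BD ⟂ FA]
4. D_y = -104977/36490  [F, A, D are collinear ∩ BD ⟂ FA]
   → D = (360323/36490, -104977/36490)
5. C_x = 162/205  [line 68403/36490·x + 296413/36490·y + 76862171/3740225 = 0 ∩ |CB|² = 1936/205]
6. C_y = -556/205  [line 68403/36490·x + 296413/36490·y + 76862171/3740225 = 0 ∩ |CB|² = 1936/205]
   → C = (162/205, -556/205)

B = (734/205, -292/205)
C = (162/205, -556/205)
D = (360323/36490, -104977/36490)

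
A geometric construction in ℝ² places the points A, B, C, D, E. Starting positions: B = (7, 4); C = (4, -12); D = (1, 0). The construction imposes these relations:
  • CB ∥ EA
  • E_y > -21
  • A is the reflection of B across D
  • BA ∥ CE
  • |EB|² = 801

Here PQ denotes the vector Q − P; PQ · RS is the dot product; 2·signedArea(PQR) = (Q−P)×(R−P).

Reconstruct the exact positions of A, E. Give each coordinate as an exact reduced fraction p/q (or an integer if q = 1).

A = (-5, -4)
E = (-8, -20)

1. A_x = -5  [A is the reflection of B across D]
2. A_y = -4  [A is the reflection of B across D]
   → A = (-5, -4)
3. E_x = -8  [CB ∥ EA ∩ BA ∥ CE]
4. E_y = -20  [CB ∥ EA ∩ BA ∥ CE]
   → E = (-8, -20)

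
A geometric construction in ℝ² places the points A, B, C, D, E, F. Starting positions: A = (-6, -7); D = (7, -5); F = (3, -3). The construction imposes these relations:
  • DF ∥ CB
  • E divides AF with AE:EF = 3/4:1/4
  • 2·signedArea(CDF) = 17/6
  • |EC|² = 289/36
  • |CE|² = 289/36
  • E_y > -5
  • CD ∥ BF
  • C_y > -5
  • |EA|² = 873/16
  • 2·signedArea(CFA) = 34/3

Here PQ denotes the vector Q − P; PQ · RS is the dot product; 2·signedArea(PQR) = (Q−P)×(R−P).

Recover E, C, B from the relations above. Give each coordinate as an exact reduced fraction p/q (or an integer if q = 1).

1. E_x = 3/4  [E divides AF with AE:EF = 3/4:1/4]
2. E_y = -4  [E divides AF with AE:EF = 3/4:1/4]
   → E = (3/4, -4)
3. C_x = 43/12  [2·signedArea(CFA) = 34/3 ∩ 2·signedArea(CDF) = 17/6]
4. C_y = -4  [2·signedArea(CFA) = 34/3 ∩ 2·signedArea(CDF) = 17/6]
   → C = (43/12, -4)
5. B_x = -5/12  [CD ∥ BF ∩ DF ∥ CB]
6. B_y = -2  [CD ∥ BF ∩ DF ∥ CB]
   → B = (-5/12, -2)

B = (-5/12, -2)
C = (43/12, -4)
E = (3/4, -4)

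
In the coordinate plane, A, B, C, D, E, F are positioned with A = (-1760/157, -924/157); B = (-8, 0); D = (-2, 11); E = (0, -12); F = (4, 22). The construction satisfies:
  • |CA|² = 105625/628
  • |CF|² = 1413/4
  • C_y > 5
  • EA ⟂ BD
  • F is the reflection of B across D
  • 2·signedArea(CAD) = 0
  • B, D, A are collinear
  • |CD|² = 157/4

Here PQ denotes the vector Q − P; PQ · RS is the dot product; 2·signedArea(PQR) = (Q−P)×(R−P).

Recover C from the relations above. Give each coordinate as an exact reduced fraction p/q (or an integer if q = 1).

C = (-5, 11/2)

1. C_x = -5  [line -2651/157·x + 1446/157·y + -21208/157 = 0 ∩ |CA|² = 105625/628]
2. C_y = 11/2  [line -2651/157·x + 1446/157·y + -21208/157 = 0 ∩ |CA|² = 105625/628]
   → C = (-5, 11/2)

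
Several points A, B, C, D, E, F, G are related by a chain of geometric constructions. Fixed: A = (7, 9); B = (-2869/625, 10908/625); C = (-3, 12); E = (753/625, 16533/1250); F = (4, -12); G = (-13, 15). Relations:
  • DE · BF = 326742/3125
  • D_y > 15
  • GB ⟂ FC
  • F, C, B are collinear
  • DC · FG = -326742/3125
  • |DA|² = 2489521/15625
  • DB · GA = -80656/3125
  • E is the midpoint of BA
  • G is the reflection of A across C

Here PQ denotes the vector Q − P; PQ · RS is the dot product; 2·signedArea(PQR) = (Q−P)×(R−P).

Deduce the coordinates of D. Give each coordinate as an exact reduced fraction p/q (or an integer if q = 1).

1. D_x = -12357/3125  [DB · GA = -80656/3125 ∩ DC · FG = -326742/3125]
2. D_y = 47724/3125  [DB · GA = -80656/3125 ∩ DC · FG = -326742/3125]
   → D = (-12357/3125, 47724/3125)

D = (-12357/3125, 47724/3125)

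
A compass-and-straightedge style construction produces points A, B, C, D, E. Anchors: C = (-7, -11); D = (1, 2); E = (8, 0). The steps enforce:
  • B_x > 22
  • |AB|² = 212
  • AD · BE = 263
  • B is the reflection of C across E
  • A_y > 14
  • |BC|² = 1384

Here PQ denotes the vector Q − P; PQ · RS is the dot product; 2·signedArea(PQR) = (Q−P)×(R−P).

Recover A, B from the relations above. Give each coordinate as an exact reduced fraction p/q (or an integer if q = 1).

1. B_x = 23  [B is the reflection of C across E]
2. B_y = 11  [B is the reflection of C across E]
   → B = (23, 11)
3. A_x = 9  [line 15·x + 11·y + -300 = 0 ∩ |AB|² = 212]
4. A_y = 15  [line 15·x + 11·y + -300 = 0 ∩ |AB|² = 212]
   → A = (9, 15)

A = (9, 15)
B = (23, 11)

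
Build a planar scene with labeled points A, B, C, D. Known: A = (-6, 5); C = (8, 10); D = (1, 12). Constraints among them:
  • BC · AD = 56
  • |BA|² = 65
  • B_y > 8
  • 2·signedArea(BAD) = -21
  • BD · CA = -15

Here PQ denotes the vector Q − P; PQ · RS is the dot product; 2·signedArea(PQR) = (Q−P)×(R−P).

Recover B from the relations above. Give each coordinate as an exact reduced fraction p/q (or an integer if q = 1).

1. B_x = 1  [2·signedArea(BAD) = -21 ∩ BC · AD = 56]
2. B_y = 9  [2·signedArea(BAD) = -21 ∩ BC · AD = 56]
   → B = (1, 9)

B = (1, 9)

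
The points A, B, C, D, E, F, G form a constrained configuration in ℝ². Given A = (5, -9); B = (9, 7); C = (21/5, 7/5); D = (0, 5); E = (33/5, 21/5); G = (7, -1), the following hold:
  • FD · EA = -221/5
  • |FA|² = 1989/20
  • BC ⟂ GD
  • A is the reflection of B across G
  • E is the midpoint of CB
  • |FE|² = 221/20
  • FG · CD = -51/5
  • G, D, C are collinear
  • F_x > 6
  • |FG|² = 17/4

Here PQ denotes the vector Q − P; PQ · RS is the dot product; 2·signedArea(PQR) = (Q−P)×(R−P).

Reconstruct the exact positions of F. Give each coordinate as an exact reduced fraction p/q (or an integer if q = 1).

F = (31/5, 9/10)

1. F_x = 31/5  [FG · CD = -51/5 ∩ FD · EA = -221/5]
2. F_y = 9/10  [FG · CD = -51/5 ∩ FD · EA = -221/5]
   → F = (31/5, 9/10)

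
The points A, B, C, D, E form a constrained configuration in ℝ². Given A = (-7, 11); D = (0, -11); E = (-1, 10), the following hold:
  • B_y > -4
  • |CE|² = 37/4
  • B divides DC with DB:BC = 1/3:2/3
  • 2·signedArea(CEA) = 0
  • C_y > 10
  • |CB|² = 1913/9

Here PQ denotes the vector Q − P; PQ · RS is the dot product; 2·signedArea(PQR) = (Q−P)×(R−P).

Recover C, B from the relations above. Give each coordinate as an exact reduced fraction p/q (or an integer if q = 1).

1. C_x = -4  [line -1·x + -6·y + 59 = 0 ∩ |CE|² = 37/4]
2. C_y = 21/2  [line -1·x + -6·y + 59 = 0 ∩ |CE|² = 37/4]
   → C = (-4, 21/2)
3. B_x = -4/3  [B divides DC with DB:BC = 1/3:2/3]
4. B_y = -23/6  [B divides DC with DB:BC = 1/3:2/3]
   → B = (-4/3, -23/6)

B = (-4/3, -23/6)
C = (-4, 21/2)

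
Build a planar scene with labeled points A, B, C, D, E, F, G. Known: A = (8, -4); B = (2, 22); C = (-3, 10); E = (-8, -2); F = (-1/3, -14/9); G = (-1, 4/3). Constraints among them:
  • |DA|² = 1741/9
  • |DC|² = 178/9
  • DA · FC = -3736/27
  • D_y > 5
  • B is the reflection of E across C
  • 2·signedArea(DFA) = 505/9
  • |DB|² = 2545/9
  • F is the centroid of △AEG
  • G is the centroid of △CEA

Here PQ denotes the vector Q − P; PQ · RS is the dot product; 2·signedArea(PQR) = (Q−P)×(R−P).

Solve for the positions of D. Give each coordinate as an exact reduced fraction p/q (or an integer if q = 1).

1. D_x = -2  [2·signedArea(DFA) = 505/9 ∩ DA · FC = -3736/27]
2. D_y = 17/3  [2·signedArea(DFA) = 505/9 ∩ DA · FC = -3736/27]
   → D = (-2, 17/3)

D = (-2, 17/3)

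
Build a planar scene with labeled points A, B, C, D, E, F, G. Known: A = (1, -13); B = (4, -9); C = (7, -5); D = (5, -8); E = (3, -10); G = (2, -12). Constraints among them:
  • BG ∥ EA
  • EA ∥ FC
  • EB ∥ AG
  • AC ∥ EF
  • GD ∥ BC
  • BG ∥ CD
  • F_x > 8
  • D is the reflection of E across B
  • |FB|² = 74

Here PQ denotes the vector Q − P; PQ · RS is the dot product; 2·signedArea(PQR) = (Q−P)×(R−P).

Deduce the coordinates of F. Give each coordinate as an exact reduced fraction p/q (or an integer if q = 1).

1. F_x = 9  [EA ∥ FC ∩ AC ∥ EF]
2. F_y = -2  [EA ∥ FC ∩ AC ∥ EF]
   → F = (9, -2)

F = (9, -2)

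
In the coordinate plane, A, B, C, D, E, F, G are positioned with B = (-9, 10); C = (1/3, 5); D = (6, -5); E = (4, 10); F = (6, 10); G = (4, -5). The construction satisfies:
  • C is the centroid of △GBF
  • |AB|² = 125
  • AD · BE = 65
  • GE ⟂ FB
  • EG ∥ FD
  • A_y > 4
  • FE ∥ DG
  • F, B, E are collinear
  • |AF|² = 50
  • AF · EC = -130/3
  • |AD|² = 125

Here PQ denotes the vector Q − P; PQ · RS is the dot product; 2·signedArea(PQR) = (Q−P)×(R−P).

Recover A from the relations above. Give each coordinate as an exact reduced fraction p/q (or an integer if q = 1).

1. A_x = 1  [AD · BE = 65 ∩ AF · EC = -130/3]
2. A_y = 5  [AD · BE = 65 ∩ AF · EC = -130/3]
   → A = (1, 5)

A = (1, 5)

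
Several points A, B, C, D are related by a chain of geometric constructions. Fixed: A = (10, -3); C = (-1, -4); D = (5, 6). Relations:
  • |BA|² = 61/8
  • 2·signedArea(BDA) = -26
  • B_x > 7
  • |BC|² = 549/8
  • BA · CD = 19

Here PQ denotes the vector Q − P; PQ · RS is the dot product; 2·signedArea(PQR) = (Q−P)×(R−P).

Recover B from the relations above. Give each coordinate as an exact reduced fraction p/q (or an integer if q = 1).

B = (29/4, -13/4)

1. B_x = 29/4  [BA · CD = 19 ∩ 2·signedArea(BDA) = -26]
2. B_y = -13/4  [BA · CD = 19 ∩ 2·signedArea(BDA) = -26]
   → B = (29/4, -13/4)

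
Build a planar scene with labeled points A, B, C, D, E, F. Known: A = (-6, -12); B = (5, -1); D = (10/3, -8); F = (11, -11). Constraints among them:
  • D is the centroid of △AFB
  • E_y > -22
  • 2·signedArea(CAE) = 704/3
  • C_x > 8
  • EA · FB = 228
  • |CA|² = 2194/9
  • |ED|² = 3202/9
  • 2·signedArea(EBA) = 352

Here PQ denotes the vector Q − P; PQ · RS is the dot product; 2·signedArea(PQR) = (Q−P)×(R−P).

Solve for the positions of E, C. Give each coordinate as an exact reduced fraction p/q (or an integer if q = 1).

1. E_x = 17  [2·signedArea(EBA) = 352 ∩ EA · FB = 228]
2. E_y = -21  [2·signedArea(EBA) = 352 ∩ EA · FB = 228]
   → E = (17, -21)
3. C_x = 9  [line 9·x + 23·y + 286/3 = 0 ∩ |CA|² = 2194/9]
4. C_y = -23/3  [line 9·x + 23·y + 286/3 = 0 ∩ |CA|² = 2194/9]
   → C = (9, -23/3)

C = (9, -23/3)
E = (17, -21)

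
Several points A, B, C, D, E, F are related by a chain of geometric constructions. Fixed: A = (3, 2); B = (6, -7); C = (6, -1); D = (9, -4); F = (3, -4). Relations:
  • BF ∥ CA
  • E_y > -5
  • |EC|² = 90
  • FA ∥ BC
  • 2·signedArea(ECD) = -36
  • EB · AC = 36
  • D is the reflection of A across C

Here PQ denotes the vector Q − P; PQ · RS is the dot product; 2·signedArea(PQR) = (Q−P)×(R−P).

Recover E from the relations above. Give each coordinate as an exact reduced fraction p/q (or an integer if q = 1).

E = (-3, -4)

1. E_x = -3  [EB · AC = 36 ∩ 2·signedArea(ECD) = -36]
2. E_y = -4  [EB · AC = 36 ∩ 2·signedArea(ECD) = -36]
   → E = (-3, -4)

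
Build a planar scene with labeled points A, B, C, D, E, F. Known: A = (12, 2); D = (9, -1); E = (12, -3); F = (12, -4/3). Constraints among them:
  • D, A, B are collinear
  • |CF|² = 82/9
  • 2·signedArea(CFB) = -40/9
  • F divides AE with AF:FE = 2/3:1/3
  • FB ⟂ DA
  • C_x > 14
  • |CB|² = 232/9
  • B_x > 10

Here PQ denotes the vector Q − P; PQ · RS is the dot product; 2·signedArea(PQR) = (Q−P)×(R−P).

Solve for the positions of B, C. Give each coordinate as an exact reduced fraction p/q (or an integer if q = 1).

B = (31/3, 1/3)
C = (15, -5/3)

1. B_x = 31/3  [D, A, B are collinear ∩ FB ⟂ DA]
2. B_y = 1/3  [D, A, B are collinear ∩ FB ⟂ DA]
   → B = (31/3, 1/3)
3. C_x = 15  [line -5/3·x + -5/3·y + 200/9 = 0 ∩ |CB|² = 232/9]
4. C_y = -5/3  [line -5/3·x + -5/3·y + 200/9 = 0 ∩ |CB|² = 232/9]
   → C = (15, -5/3)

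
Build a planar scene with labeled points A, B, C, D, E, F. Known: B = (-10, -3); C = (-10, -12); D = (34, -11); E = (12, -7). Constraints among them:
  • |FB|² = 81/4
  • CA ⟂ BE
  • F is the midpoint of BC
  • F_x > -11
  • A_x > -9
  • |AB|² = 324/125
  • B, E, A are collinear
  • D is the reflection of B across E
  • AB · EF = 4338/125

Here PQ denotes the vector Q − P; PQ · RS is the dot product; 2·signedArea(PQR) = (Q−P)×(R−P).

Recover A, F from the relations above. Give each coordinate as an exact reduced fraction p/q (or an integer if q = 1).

1. A_x = -1052/125  [B, E, A are collinear ∩ CA ⟂ BE]
2. A_y = -411/125  [B, E, A are collinear ∩ CA ⟂ BE]
   → A = (-1052/125, -411/125)
3. F_x = -10  [F is the midpoint of BC]
4. F_y = -15/2  [F is the midpoint of BC]
   → F = (-10, -15/2)

A = (-1052/125, -411/125)
F = (-10, -15/2)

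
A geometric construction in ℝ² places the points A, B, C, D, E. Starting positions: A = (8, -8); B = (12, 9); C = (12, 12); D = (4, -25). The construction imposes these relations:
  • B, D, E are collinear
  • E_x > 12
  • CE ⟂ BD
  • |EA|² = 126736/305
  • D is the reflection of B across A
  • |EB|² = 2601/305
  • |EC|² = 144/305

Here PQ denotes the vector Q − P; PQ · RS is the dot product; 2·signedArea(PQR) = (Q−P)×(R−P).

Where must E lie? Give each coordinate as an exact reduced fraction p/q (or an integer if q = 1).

E = (3864/305, 3612/305)

1. E_x = 3864/305  [B, D, E are collinear ∩ CE ⟂ BD]
2. E_y = 3612/305  [B, D, E are collinear ∩ CE ⟂ BD]
   → E = (3864/305, 3612/305)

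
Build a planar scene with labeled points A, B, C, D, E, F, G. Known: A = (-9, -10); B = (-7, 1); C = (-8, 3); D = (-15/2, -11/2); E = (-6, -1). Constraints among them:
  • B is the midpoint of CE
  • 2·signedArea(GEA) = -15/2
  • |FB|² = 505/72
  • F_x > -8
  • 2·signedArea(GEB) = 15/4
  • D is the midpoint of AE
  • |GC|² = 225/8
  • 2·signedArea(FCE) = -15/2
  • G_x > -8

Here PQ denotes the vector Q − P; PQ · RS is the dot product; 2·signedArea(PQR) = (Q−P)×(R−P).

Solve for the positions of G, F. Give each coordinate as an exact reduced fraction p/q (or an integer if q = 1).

1. G_x = -29/4  [2·signedArea(GEA) = -15/2 ∩ 2·signedArea(GEB) = 15/4]
2. G_y = -9/4  [2·signedArea(GEA) = -15/2 ∩ 2·signedArea(GEB) = 15/4]
   → G = (-29/4, -9/4)
3. F_x = -91/12  [line 4·x + 2·y + 67/2 = 0 ∩ |FB|² = 505/72]
4. F_y = -19/12  [line 4·x + 2·y + 67/2 = 0 ∩ |FB|² = 505/72]
   → F = (-91/12, -19/12)

F = (-91/12, -19/12)
G = (-29/4, -9/4)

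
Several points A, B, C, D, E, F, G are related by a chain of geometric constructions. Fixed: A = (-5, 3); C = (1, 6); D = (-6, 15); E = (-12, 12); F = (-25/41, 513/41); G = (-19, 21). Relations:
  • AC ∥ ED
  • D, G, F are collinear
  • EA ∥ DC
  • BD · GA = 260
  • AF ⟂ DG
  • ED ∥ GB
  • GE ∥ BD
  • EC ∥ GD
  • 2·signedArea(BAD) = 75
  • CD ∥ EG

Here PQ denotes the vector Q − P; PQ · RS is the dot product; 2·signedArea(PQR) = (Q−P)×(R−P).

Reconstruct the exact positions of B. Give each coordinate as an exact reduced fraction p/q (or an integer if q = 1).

1. B_x = -13  [GE ∥ BD ∩ ED ∥ GB]
2. B_y = 24  [GE ∥ BD ∩ ED ∥ GB]
   → B = (-13, 24)

B = (-13, 24)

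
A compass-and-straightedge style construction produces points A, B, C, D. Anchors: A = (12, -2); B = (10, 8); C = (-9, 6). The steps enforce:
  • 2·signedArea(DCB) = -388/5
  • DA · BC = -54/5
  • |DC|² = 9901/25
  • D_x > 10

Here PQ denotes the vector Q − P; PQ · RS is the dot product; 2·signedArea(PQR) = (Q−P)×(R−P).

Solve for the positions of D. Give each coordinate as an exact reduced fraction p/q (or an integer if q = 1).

D = (54/5, 4)

1. D_x = 54/5  [2·signedArea(DCB) = -388/5 ∩ DA · BC = -54/5]
2. D_y = 4  [2·signedArea(DCB) = -388/5 ∩ DA · BC = -54/5]
   → D = (54/5, 4)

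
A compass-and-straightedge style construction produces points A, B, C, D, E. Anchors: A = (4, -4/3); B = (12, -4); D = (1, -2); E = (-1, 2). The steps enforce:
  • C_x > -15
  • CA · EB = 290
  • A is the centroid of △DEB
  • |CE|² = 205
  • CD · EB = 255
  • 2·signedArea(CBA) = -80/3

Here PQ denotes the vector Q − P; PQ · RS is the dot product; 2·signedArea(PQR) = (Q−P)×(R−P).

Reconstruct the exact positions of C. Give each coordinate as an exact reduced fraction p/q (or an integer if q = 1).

C = (-14, 8)

1. C_x = -14  [CD · EB = 255 ∩ 2·signedArea(CBA) = -80/3]
2. C_y = 8  [CD · EB = 255 ∩ 2·signedArea(CBA) = -80/3]
   → C = (-14, 8)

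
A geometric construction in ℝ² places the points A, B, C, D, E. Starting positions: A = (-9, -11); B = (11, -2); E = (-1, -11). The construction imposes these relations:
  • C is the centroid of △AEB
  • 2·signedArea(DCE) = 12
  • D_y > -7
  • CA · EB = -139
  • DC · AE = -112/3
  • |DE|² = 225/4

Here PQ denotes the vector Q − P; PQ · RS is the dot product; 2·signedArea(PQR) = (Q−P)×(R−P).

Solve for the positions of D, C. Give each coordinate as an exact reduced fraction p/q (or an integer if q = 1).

1. C_x = 1/3  [C is the centroid of △AEB]
2. C_y = -8  [C is the centroid of △AEB]
   → C = (1/3, -8)
3. D_x = 5  [DC · AE = -112/3 ∩ 2·signedArea(DCE) = 12]
4. D_y = -13/2  [DC · AE = -112/3 ∩ 2·signedArea(DCE) = 12]
   → D = (5, -13/2)

C = (1/3, -8)
D = (5, -13/2)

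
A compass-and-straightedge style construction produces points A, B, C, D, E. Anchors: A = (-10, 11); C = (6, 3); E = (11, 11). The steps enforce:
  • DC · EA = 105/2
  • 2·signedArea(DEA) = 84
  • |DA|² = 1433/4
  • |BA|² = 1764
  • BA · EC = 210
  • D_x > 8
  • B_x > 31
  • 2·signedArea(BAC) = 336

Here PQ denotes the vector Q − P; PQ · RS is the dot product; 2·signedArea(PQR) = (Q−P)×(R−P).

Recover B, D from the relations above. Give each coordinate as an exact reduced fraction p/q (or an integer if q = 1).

1. B_x = 32  [2·signedArea(BAC) = 336 ∩ BA · EC = 210]
2. B_y = 11  [2·signedArea(BAC) = 336 ∩ BA · EC = 210]
   → B = (32, 11)
3. D_x = 17/2  [2·signedArea(DEA) = 84 ∩ DC · EA = 105/2]
4. D_y = 7  [2·signedArea(DEA) = 84 ∩ DC · EA = 105/2]
   → D = (17/2, 7)

B = (32, 11)
D = (17/2, 7)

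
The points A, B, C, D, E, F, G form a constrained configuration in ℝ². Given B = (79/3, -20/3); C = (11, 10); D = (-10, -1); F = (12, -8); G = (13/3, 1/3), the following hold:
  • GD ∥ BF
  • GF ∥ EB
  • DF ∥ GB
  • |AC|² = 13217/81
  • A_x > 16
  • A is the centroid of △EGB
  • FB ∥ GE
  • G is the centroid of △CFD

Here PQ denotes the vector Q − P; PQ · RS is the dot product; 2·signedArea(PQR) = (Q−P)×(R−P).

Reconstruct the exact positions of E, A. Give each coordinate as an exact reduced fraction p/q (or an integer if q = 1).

A = (148/9, -14/9)
E = (56/3, 5/3)

1. E_x = 56/3  [GF ∥ EB ∩ FB ∥ GE]
2. E_y = 5/3  [GF ∥ EB ∩ FB ∥ GE]
   → E = (56/3, 5/3)
3. A_x = 148/9  [A is the centroid of △EGB]
4. A_y = -14/9  [A is the centroid of △EGB]
   → A = (148/9, -14/9)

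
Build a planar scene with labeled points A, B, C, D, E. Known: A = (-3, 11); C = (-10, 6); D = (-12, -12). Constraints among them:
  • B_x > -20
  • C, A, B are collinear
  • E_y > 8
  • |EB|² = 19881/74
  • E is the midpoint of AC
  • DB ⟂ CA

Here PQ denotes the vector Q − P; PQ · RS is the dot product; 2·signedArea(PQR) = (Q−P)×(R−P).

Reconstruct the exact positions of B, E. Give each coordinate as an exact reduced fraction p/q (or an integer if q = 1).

1. B_x = -734/37  [C, A, B are collinear ∩ DB ⟂ CA]
2. B_y = -38/37  [C, A, B are collinear ∩ DB ⟂ CA]
   → B = (-734/37, -38/37)
3. E_x = -13/2  [E is the midpoint of AC]
4. E_y = 17/2  [E is the midpoint of AC]
   → E = (-13/2, 17/2)

B = (-734/37, -38/37)
E = (-13/2, 17/2)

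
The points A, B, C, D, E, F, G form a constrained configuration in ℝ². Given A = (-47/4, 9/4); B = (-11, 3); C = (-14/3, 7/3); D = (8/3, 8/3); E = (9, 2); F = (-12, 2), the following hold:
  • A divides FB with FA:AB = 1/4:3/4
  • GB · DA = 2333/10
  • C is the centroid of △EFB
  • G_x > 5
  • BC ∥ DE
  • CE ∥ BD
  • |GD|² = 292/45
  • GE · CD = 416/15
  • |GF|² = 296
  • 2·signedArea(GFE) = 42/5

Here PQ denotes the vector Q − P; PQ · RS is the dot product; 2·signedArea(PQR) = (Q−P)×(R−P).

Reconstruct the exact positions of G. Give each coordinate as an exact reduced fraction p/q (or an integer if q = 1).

1. G_x = 26/5  [GB · DA = 2333/10 ∩ 2·signedArea(GFE) = 42/5]
2. G_y = 12/5  [GB · DA = 2333/10 ∩ 2·signedArea(GFE) = 42/5]
   → G = (26/5, 12/5)

G = (26/5, 12/5)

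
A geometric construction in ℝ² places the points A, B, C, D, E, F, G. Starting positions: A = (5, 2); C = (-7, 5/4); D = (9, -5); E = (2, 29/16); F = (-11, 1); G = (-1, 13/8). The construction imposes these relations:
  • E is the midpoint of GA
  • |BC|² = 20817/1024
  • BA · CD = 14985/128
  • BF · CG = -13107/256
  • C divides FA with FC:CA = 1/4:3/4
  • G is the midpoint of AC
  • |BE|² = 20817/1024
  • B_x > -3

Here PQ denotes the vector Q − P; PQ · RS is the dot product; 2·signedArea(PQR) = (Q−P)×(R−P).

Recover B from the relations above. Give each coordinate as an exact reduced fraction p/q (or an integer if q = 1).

B = (-5/2, 49/32)

1. B_x = -5/2  [BA · CD = 14985/128 ∩ BF · CG = -13107/256]
2. B_y = 49/32  [BA · CD = 14985/128 ∩ BF · CG = -13107/256]
   → B = (-5/2, 49/32)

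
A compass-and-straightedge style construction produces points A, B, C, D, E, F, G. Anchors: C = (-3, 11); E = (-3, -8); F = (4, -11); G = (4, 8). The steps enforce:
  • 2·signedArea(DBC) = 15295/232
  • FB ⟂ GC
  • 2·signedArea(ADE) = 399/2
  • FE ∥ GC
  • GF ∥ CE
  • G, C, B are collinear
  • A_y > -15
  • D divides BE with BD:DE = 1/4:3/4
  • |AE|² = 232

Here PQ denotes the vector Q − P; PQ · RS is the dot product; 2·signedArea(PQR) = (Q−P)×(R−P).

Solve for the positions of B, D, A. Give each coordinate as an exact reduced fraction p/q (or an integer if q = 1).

A = (11, -14)
B = (631/58, 293/58)
D = (1719/232, 415/232)

1. B_x = 631/58  [G, C, B are collinear ∩ FB ⟂ GC]
2. B_y = 293/58  [G, C, B are collinear ∩ FB ⟂ GC]
   → B = (631/58, 293/58)
3. D_x = 1719/232  [D divides BE with BD:DE = 1/4:3/4]
4. D_y = 415/232  [D divides BE with BD:DE = 1/4:3/4]
   → D = (1719/232, 415/232)
5. A_x = 11  [line 2271/232·x + -2415/232·y + -58791/232 = 0 ∩ |AE|² = 232]
6. A_y = -14  [line 2271/232·x + -2415/232·y + -58791/232 = 0 ∩ |AE|² = 232]
   → A = (11, -14)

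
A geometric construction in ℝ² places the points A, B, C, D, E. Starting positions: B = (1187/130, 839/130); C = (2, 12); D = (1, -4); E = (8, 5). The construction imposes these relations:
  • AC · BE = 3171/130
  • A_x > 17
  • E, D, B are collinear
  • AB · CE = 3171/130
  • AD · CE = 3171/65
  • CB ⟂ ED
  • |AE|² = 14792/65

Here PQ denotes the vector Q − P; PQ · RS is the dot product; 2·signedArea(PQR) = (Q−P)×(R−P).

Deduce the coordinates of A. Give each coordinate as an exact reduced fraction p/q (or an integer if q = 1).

A = (1122/65, 1099/65)

1. A_x = 1122/65  [AD · CE = 3171/65 ∩ AC · BE = 3171/130]
2. A_y = 1099/65  [AD · CE = 3171/65 ∩ AC · BE = 3171/130]
   → A = (1122/65, 1099/65)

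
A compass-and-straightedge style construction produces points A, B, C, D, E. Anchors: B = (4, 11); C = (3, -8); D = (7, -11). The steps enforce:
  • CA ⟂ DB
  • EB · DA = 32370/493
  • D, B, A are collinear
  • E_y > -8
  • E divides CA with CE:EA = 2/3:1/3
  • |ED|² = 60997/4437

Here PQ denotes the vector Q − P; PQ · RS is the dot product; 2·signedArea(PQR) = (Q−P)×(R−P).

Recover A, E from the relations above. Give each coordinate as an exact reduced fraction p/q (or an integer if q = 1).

1. A_x = 3217/493  [D, B, A are collinear ∩ CA ⟂ DB]
2. A_y = -3707/493  [D, B, A are collinear ∩ CA ⟂ DB]
   → A = (3217/493, -3707/493)
3. E_x = 7913/1479  [E divides CA with CE:EA = 2/3:1/3]
4. E_y = -3786/493  [E divides CA with CE:EA = 2/3:1/3]
   → E = (7913/1479, -3786/493)

A = (3217/493, -3707/493)
E = (7913/1479, -3786/493)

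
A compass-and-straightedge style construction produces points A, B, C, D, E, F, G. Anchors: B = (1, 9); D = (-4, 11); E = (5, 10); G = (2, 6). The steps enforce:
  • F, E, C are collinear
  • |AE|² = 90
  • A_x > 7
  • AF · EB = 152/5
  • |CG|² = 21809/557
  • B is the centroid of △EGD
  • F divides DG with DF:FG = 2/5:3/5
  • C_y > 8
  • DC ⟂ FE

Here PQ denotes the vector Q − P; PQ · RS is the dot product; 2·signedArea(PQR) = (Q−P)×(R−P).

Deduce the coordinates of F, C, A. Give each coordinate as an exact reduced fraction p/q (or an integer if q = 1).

1. F_x = -8/5  [F divides DG with DF:FG = 2/5:3/5]
2. F_y = 9  [F divides DG with DF:FG = 2/5:3/5]
   → F = (-8/5, 9)
3. C_x = -2033/557  [F, E, C are collinear ∩ DC ⟂ FE]
4. C_y = 4840/557  [F, E, C are collinear ∩ DC ⟂ FE]
   → C = (-2033/557, 4840/557)
5. A_x = 8  [line 4·x + 1·y + -33 = 0 ∩ |AE|² = 90]
6. A_y = 1  [line 4·x + 1·y + -33 = 0 ∩ |AE|² = 90]
   → A = (8, 1)

A = (8, 1)
C = (-2033/557, 4840/557)
F = (-8/5, 9)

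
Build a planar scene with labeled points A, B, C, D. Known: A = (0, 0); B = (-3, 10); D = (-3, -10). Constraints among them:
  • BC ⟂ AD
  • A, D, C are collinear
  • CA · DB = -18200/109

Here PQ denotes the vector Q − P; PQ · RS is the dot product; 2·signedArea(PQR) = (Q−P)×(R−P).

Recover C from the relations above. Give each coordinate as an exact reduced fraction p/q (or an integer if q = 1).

C = (273/109, 910/109)

1. C_x = 273/109  [A, D, C are collinear ∩ BC ⟂ AD]
2. C_y = 910/109  [A, D, C are collinear ∩ BC ⟂ AD]
   → C = (273/109, 910/109)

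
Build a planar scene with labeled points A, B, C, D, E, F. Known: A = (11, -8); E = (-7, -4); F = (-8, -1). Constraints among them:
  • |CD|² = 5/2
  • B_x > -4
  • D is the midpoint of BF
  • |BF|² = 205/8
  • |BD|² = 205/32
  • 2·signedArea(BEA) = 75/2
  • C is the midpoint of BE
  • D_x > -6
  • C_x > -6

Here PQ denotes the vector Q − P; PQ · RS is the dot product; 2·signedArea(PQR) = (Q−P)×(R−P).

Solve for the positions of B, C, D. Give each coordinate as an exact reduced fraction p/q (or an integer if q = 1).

B = (-13/4, -11/4)
C = (-41/8, -27/8)
D = (-45/8, -15/8)

1. B_x = -13/4  [line 4·x + 18·y + 125/2 = 0 ∩ |BF|² = 205/8]
2. B_y = -11/4  [line 4·x + 18·y + 125/2 = 0 ∩ |BF|² = 205/8]
   → B = (-13/4, -11/4)
3. C_x = -41/8  [C is the midpoint of BE]
4. C_y = -27/8  [C is the midpoint of BE]
   → C = (-41/8, -27/8)
5. D_x = -45/8  [D is the midpoint of BF]
6. D_y = -15/8  [D is the midpoint of BF]
   → D = (-45/8, -15/8)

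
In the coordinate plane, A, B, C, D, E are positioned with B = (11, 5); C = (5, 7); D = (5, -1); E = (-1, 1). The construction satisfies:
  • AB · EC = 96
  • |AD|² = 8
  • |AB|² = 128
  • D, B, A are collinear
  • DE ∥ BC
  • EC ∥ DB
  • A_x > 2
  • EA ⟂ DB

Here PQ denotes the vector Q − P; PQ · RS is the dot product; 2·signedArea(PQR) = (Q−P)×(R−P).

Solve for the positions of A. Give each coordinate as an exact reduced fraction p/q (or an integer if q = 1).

A = (3, -3)

1. A_x = 3  [D, B, A are collinear ∩ EA ⟂ DB]
2. A_y = -3  [D, B, A are collinear ∩ EA ⟂ DB]
   → A = (3, -3)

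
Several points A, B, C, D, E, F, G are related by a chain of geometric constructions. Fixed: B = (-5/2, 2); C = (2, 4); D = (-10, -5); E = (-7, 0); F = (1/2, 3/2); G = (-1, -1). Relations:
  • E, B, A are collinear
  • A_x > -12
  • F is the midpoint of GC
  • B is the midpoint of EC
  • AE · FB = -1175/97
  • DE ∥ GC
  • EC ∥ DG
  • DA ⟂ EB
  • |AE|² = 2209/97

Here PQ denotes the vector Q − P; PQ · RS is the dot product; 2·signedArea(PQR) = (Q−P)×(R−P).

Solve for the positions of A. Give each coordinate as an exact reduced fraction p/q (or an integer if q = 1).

1. A_x = -1102/97  [E, B, A are collinear ∩ DA ⟂ EB]
2. A_y = -188/97  [E, B, A are collinear ∩ DA ⟂ EB]
   → A = (-1102/97, -188/97)

A = (-1102/97, -188/97)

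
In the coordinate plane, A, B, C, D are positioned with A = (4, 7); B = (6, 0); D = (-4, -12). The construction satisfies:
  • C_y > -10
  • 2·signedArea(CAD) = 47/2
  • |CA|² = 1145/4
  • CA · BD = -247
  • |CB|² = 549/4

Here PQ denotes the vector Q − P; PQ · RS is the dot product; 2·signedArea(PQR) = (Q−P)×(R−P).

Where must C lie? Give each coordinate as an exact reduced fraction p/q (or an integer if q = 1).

1. C_x = -3/2  [CA · BD = -247 ∩ 2·signedArea(CAD) = 47/2]
2. C_y = -9  [CA · BD = -247 ∩ 2·signedArea(CAD) = 47/2]
   → C = (-3/2, -9)

C = (-3/2, -9)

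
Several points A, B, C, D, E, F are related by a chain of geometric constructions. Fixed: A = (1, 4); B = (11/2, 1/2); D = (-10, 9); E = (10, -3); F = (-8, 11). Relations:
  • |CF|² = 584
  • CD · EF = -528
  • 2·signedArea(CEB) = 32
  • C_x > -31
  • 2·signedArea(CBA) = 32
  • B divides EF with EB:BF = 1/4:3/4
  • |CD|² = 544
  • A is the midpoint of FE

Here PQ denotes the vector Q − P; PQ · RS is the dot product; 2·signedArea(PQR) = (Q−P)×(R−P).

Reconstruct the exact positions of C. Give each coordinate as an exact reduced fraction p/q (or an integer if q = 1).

1. C_x = -30  [2·signedArea(CEB) = 32 ∩ CD · EF = -528]
2. C_y = 21  [2·signedArea(CEB) = 32 ∩ CD · EF = -528]
   → C = (-30, 21)

C = (-30, 21)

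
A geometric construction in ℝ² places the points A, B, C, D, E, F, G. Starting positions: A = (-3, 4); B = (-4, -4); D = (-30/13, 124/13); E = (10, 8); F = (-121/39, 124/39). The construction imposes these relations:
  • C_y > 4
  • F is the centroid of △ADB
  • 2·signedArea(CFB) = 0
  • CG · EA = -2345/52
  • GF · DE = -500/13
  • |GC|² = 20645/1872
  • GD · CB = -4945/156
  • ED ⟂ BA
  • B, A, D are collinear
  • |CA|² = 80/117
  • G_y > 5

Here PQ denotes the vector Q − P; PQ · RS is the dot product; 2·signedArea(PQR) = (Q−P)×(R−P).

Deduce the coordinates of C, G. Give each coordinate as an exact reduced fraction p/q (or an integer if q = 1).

1. C_x = -113/39  [line 280/39·x + -35/39·y + 980/39 = 0 ∩ |CA|² = 80/117]
2. C_y = 188/39  [line 280/39·x + -35/39·y + 980/39 = 0 ∩ |CA|² = 80/117]
   → C = (-113/39, 188/39)
3. G_x = 17/52  [GF · DE = -500/13 ∩ GD · CB = -4945/156]
4. G_y = 73/13  [GF · DE = -500/13 ∩ GD · CB = -4945/156]
   → G = (17/52, 73/13)

C = (-113/39, 188/39)
G = (17/52, 73/13)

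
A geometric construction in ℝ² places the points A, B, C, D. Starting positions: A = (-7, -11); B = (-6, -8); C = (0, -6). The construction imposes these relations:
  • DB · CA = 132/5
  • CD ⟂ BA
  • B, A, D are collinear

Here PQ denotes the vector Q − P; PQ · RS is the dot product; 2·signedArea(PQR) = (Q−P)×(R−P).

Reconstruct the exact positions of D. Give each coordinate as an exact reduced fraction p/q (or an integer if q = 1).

D = (-24/5, -22/5)

1. D_x = -24/5  [B, A, D are collinear ∩ CD ⟂ BA]
2. D_y = -22/5  [B, A, D are collinear ∩ CD ⟂ BA]
   → D = (-24/5, -22/5)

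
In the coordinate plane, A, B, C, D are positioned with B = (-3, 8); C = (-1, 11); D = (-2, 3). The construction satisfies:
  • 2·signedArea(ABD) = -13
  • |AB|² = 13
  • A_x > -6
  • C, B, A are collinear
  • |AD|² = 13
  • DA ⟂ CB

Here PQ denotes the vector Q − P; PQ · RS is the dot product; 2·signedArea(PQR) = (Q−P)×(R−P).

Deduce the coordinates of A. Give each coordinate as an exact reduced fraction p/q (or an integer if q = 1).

A = (-5, 5)

1. A_x = -5  [C, B, A are collinear ∩ DA ⟂ CB]
2. A_y = 5  [C, B, A are collinear ∩ DA ⟂ CB]
   → A = (-5, 5)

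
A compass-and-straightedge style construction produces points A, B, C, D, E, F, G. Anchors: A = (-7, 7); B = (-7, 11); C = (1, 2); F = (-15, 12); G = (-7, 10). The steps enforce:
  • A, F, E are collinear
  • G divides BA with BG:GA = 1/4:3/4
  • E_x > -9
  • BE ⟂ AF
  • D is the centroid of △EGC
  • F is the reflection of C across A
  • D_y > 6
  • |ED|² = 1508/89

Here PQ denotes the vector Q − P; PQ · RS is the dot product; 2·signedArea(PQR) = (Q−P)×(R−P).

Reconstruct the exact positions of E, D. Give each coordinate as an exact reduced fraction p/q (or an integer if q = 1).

1. E_x = -783/89  [A, F, E are collinear ∩ BE ⟂ AF]
2. E_y = 723/89  [A, F, E are collinear ∩ BE ⟂ AF]
   → E = (-783/89, 723/89)
3. D_x = -439/89  [D is the centroid of △EGC]
4. D_y = 597/89  [D is the centroid of △EGC]
   → D = (-439/89, 597/89)

D = (-439/89, 597/89)
E = (-783/89, 723/89)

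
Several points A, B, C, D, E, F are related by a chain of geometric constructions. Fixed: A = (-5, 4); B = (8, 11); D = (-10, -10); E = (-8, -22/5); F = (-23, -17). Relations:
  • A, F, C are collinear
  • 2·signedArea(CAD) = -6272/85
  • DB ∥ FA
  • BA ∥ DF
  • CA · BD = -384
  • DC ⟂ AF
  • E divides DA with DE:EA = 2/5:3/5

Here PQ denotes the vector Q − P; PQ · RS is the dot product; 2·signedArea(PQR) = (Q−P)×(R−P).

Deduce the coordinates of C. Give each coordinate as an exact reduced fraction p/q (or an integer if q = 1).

C = (-1193/85, -556/85)

1. C_x = -1193/85  [A, F, C are collinear ∩ DC ⟂ AF]
2. C_y = -556/85  [A, F, C are collinear ∩ DC ⟂ AF]
   → C = (-1193/85, -556/85)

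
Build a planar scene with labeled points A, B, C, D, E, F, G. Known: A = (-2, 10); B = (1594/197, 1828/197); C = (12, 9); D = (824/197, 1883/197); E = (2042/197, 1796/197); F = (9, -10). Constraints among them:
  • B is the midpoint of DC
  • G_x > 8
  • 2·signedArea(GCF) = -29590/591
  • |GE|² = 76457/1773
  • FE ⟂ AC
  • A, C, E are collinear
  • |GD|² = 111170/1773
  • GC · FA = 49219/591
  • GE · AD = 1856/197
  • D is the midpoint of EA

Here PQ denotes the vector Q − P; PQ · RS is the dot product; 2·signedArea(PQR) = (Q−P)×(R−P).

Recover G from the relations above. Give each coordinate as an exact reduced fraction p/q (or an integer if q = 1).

1. G_x = 4961/591  [2·signedArea(GCF) = -29590/591 ∩ GC · FA = 49219/591]
2. G_y = 562/197  [2·signedArea(GCF) = -29590/591 ∩ GC · FA = 49219/591]
   → G = (4961/591, 562/197)

G = (4961/591, 562/197)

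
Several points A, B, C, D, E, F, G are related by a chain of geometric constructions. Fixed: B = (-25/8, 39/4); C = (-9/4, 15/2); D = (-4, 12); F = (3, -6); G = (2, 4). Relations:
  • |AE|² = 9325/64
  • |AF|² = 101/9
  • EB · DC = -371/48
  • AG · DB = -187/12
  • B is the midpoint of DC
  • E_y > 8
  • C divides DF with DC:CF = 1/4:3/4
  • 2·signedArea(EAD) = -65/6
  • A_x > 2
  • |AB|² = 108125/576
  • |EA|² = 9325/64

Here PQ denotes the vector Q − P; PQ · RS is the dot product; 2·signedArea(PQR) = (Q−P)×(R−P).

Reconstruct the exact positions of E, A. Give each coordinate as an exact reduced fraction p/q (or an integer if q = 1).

A = (8/3, -8/3)
E = (-41/24, 103/12)

1. A_x = 8/3  [line -7/8·x + 9/4·y + 25/3 = 0 ∩ |AF|² = 101/9]
2. A_y = -8/3  [line -7/8·x + 9/4·y + 25/3 = 0 ∩ |AF|² = 101/9]
   → A = (8/3, -8/3)
3. E_x = -41/24  [2·signedArea(EAD) = -65/6 ∩ EB · DC = -371/48]
4. E_y = 103/12  [2·signedArea(EAD) = -65/6 ∩ EB · DC = -371/48]
   → E = (-41/24, 103/12)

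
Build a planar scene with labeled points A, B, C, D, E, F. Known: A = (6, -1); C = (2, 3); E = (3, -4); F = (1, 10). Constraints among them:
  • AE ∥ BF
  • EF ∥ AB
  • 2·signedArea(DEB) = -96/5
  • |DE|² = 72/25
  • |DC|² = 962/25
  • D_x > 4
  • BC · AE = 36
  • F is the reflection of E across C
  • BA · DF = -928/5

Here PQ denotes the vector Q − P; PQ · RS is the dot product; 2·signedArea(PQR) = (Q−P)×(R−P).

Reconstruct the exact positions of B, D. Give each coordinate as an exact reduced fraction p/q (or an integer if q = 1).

1. B_x = 4  [AE ∥ BF ∩ EF ∥ AB]
2. B_y = 13  [AE ∥ BF ∩ EF ∥ AB]
   → B = (4, 13)
3. D_x = 21/5  [2·signedArea(DEB) = -96/5 ∩ BA · DF = -928/5]
4. D_y = -14/5  [2·signedArea(DEB) = -96/5 ∩ BA · DF = -928/5]
   → D = (21/5, -14/5)

B = (4, 13)
D = (21/5, -14/5)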